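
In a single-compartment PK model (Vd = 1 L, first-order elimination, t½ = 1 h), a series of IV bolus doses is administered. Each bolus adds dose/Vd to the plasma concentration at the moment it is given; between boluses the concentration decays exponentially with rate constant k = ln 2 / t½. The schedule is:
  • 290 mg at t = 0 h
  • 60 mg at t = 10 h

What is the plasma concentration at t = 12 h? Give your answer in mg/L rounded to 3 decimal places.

k = ln 2 / 1 = 0.69315 per h
Dose 1 (290 mg at t=0 h): 290·exp(−0.69315·12) = 0.071 mg/L
Dose 2 (60 mg at t=10 h): 60·exp(−0.69315·2) = 15.000 mg/L
C(12) = 0.071 + 15.000 = 15.071 mg/L

15.071 mg/L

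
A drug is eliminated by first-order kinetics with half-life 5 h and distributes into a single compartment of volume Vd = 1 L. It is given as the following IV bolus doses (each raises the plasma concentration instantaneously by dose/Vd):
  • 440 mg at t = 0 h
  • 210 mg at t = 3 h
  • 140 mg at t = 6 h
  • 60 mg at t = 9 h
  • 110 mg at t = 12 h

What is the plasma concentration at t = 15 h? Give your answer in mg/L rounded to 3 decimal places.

233.681 mg/L

k = ln 2 / 5 = 0.13863 per h
Dose 1 (440 mg at t=0 h): 440·exp(−0.13863·15) = 55.000 mg/L
Dose 2 (210 mg at t=3 h): 210·exp(−0.13863·12) = 39.788 mg/L
Dose 3 (140 mg at t=6 h): 140·exp(−0.13863·9) = 40.204 mg/L
Dose 4 (60 mg at t=9 h): 60·exp(−0.13863·6) = 26.117 mg/L
Dose 5 (110 mg at t=12 h): 110·exp(−0.13863·3) = 72.573 mg/L
C(15) = 55.000 + 39.788 + 40.204 + 26.117 + 72.573 = 233.681 mg/L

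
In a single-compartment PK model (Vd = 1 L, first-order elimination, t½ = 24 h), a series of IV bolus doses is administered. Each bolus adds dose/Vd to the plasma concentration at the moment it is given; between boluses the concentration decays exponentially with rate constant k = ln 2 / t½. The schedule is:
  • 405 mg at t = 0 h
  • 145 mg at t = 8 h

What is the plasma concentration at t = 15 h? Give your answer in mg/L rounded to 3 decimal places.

381.069 mg/L

k = ln 2 / 24 = 0.02888 per h
Dose 1 (405 mg at t=0 h): 405·exp(−0.02888·15) = 262.610 mg/L
Dose 2 (145 mg at t=8 h): 145·exp(−0.02888·7) = 118.459 mg/L
C(15) = 262.610 + 118.459 = 381.069 mg/L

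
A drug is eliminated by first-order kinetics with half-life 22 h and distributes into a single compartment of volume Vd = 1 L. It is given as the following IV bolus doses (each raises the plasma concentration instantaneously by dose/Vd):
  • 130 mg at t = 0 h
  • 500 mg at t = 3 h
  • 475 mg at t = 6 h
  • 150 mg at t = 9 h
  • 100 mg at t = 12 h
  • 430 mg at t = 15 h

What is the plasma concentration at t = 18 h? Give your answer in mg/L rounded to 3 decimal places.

k = ln 2 / 22 = 0.03151 per h
Dose 1 (130 mg at t=0 h): 130·exp(−0.03151·18) = 73.730 mg/L
Dose 2 (500 mg at t=3 h): 500·exp(−0.03151·15) = 311.690 mg/L
Dose 3 (475 mg at t=6 h): 475·exp(−0.03151·12) = 325.458 mg/L
Dose 4 (150 mg at t=9 h): 150·exp(−0.03151·9) = 112.965 mg/L
Dose 5 (100 mg at t=12 h): 100·exp(−0.03151·6) = 82.775 mg/L
Dose 6 (430 mg at t=15 h): 430·exp(−0.03151·3) = 391.218 mg/L
C(18) = 73.730 + 311.690 + 325.458 + 112.965 + 82.775 + 391.218 = 1297.836 mg/L

1297.836 mg/L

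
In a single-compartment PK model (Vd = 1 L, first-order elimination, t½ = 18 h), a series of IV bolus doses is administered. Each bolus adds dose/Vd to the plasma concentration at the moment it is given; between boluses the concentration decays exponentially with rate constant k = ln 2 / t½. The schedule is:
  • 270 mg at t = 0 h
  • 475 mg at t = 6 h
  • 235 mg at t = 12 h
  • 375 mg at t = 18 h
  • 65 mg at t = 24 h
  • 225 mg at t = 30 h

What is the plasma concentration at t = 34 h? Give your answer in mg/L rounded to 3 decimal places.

k = ln 2 / 18 = 0.03851 per h
Dose 1 (270 mg at t=0 h): 270·exp(−0.03851·34) = 72.904 mg/L
Dose 2 (475 mg at t=6 h): 475·exp(−0.03851·28) = 161.594 mg/L
Dose 3 (235 mg at t=12 h): 235·exp(−0.03851·22) = 100.726 mg/L
Dose 4 (375 mg at t=18 h): 375·exp(−0.03851·16) = 202.511 mg/L
Dose 5 (65 mg at t=24 h): 65·exp(−0.03851·10) = 44.226 mg/L
Dose 6 (225 mg at t=30 h): 225·exp(−0.03851·4) = 192.880 mg/L
C(34) = 72.904 + 161.594 + 100.726 + 202.511 + 44.226 + 192.880 = 774.841 mg/L

774.841 mg/L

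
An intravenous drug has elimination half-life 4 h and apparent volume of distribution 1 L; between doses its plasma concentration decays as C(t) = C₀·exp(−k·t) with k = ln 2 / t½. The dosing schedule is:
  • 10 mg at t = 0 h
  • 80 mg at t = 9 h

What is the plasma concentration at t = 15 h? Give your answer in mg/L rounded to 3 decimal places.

k = ln 2 / 4 = 0.17329 per h
Dose 1 (10 mg at t=0 h): 10·exp(−0.17329·15) = 0.743 mg/L
Dose 2 (80 mg at t=9 h): 80·exp(−0.17329·6) = 28.284 mg/L
C(15) = 0.743 + 28.284 = 29.028 mg/L

29.028 mg/L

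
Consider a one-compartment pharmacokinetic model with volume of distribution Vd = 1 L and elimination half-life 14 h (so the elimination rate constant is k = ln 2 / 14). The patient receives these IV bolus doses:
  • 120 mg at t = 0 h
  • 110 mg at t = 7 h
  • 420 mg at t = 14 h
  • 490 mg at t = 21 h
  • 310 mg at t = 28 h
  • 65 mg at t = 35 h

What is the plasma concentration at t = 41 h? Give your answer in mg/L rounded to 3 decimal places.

539.720 mg/L

k = ln 2 / 14 = 0.04951 per h
Dose 1 (120 mg at t=0 h): 120·exp(−0.04951·41) = 15.761 mg/L
Dose 2 (110 mg at t=7 h): 110·exp(−0.04951·34) = 20.432 mg/L
Dose 3 (420 mg at t=14 h): 420·exp(−0.04951·27) = 110.329 mg/L
Dose 4 (490 mg at t=21 h): 490·exp(−0.04951·20) = 182.034 mg/L
Dose 5 (310 mg at t=28 h): 310·exp(−0.04951·13) = 162.867 mg/L
Dose 6 (65 mg at t=35 h): 65·exp(−0.04951·6) = 48.295 mg/L
C(41) = 15.761 + 20.432 + 110.329 + 182.034 + 162.867 + 48.295 = 539.720 mg/L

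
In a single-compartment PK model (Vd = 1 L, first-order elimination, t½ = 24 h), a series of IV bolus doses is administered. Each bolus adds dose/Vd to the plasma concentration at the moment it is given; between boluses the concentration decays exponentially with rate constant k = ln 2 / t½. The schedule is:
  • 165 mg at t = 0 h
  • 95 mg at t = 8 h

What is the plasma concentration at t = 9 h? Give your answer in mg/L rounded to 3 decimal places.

k = ln 2 / 24 = 0.02888 per h
Dose 1 (165 mg at t=0 h): 165·exp(−0.02888·9) = 127.232 mg/L
Dose 2 (95 mg at t=8 h): 95·exp(−0.02888·1) = 92.296 mg/L
C(9) = 127.232 + 92.296 = 219.528 mg/L

219.528 mg/L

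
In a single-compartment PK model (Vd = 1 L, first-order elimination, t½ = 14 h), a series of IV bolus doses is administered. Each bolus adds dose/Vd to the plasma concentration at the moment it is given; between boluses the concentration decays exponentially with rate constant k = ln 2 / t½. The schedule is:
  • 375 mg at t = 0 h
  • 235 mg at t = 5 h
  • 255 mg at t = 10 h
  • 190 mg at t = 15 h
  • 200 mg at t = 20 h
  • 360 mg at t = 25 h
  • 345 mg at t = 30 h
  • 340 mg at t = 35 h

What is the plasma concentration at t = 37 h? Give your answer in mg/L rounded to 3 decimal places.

1075.984 mg/L

k = ln 2 / 14 = 0.04951 per h
Dose 1 (375 mg at t=0 h): 375·exp(−0.04951·37) = 60.042 mg/L
Dose 2 (235 mg at t=5 h): 235·exp(−0.04951·32) = 48.195 mg/L
Dose 3 (255 mg at t=10 h): 255·exp(−0.04951·27) = 66.986 mg/L
Dose 4 (190 mg at t=15 h): 190·exp(−0.04951·22) = 63.930 mg/L
Dose 5 (200 mg at t=20 h): 200·exp(−0.04951·17) = 86.197 mg/L
Dose 6 (360 mg at t=25 h): 360·exp(−0.04951·12) = 198.736 mg/L
Dose 7 (345 mg at t=30 h): 345·exp(−0.04951·7) = 243.952 mg/L
Dose 8 (340 mg at t=35 h): 340·exp(−0.04951·2) = 307.946 mg/L
C(37) = 60.042 + 48.195 + 66.986 + 63.930 + 86.197 + 198.736 + 243.952 + 307.946 = 1075.984 mg/L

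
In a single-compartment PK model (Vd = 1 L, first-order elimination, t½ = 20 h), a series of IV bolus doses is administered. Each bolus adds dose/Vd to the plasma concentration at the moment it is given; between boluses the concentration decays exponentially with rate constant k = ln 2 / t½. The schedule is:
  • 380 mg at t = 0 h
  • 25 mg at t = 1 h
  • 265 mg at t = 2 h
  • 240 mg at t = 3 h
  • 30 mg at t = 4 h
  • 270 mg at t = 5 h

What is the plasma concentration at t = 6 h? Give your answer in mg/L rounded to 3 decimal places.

k = ln 2 / 20 = 0.03466 per h
Dose 1 (380 mg at t=0 h): 380·exp(−0.03466·6) = 308.656 mg/L
Dose 2 (25 mg at t=1 h): 25·exp(−0.03466·5) = 21.022 mg/L
Dose 3 (265 mg at t=2 h): 265·exp(−0.03466·4) = 230.696 mg/L
Dose 4 (240 mg at t=3 h): 240·exp(−0.03466·3) = 216.300 mg/L
Dose 5 (30 mg at t=4 h): 30·exp(−0.03466·2) = 27.991 mg/L
Dose 6 (270 mg at t=5 h): 270·exp(−0.03466·1) = 260.803 mg/L
C(6) = 308.656 + 21.022 + 230.696 + 216.300 + 27.991 + 260.803 = 1065.468 mg/L

1065.468 mg/L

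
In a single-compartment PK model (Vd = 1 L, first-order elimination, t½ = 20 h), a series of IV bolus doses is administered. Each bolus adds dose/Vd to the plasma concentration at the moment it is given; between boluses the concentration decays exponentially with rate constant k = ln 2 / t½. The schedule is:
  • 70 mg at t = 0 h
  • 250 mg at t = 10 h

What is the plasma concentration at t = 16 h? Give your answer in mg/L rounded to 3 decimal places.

k = ln 2 / 20 = 0.03466 per h
Dose 1 (70 mg at t=0 h): 70·exp(−0.03466·16) = 40.204 mg/L
Dose 2 (250 mg at t=10 h): 250·exp(−0.03466·6) = 203.063 mg/L
C(16) = 40.204 + 203.063 = 243.268 mg/L

243.268 mg/L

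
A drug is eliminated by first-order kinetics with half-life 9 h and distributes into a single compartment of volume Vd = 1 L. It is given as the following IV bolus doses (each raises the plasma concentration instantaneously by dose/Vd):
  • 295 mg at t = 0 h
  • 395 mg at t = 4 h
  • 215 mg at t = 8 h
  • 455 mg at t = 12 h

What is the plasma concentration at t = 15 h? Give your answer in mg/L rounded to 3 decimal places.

748.760 mg/L

k = ln 2 / 9 = 0.07702 per h
Dose 1 (295 mg at t=0 h): 295·exp(−0.07702·15) = 92.919 mg/L
Dose 2 (395 mg at t=4 h): 395·exp(−0.07702·11) = 169.306 mg/L
Dose 3 (215 mg at t=8 h): 215·exp(−0.07702·7) = 125.402 mg/L
Dose 4 (455 mg at t=12 h): 455·exp(−0.07702·3) = 361.134 mg/L
C(15) = 92.919 + 169.306 + 125.402 + 361.134 = 748.760 mg/L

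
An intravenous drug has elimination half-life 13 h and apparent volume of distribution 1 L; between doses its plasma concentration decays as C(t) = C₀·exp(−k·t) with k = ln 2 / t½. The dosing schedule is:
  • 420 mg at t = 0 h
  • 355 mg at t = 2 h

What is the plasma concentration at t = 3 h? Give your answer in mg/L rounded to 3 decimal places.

694.483 mg/L

k = ln 2 / 13 = 0.05332 per h
Dose 1 (420 mg at t=0 h): 420·exp(−0.05332·3) = 357.916 mg/L
Dose 2 (355 mg at t=2 h): 355·exp(−0.05332·1) = 336.568 mg/L
C(3) = 357.916 + 336.568 = 694.483 mg/L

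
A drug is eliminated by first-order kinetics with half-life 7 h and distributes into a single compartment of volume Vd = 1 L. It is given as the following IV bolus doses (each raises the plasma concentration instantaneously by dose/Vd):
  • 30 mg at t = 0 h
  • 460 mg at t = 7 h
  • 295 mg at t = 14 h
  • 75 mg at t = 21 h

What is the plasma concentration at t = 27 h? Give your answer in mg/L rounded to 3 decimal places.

k = ln 2 / 7 = 0.09902 per h
Dose 1 (30 mg at t=0 h): 30·exp(−0.09902·27) = 2.070 mg/L
Dose 2 (460 mg at t=7 h): 460·exp(−0.09902·20) = 63.485 mg/L
Dose 3 (295 mg at t=14 h): 295·exp(−0.09902·13) = 81.427 mg/L
Dose 4 (75 mg at t=21 h): 75·exp(−0.09902·6) = 41.403 mg/L
C(27) = 2.070 + 63.485 + 81.427 + 41.403 = 188.385 mg/L

188.385 mg/L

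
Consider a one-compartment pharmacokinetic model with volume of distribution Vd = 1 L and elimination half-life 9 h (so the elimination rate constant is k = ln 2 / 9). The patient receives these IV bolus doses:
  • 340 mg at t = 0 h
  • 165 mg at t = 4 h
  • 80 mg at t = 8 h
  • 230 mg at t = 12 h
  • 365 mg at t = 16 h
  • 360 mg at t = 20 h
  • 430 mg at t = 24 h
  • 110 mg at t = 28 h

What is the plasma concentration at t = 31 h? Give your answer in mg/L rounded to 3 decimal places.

726.085 mg/L

k = ln 2 / 9 = 0.07702 per h
Dose 1 (340 mg at t=0 h): 340·exp(−0.07702·31) = 31.232 mg/L
Dose 2 (165 mg at t=4 h): 165·exp(−0.07702·27) = 20.625 mg/L
Dose 3 (80 mg at t=8 h): 80·exp(−0.07702·23) = 13.608 mg/L
Dose 4 (230 mg at t=12 h): 230·exp(−0.07702·19) = 53.238 mg/L
Dose 5 (365 mg at t=16 h): 365·exp(−0.07702·15) = 114.968 mg/L
Dose 6 (360 mg at t=20 h): 360·exp(−0.07702·11) = 154.304 mg/L
Dose 7 (430 mg at t=24 h): 430·exp(−0.07702·7) = 250.804 mg/L
Dose 8 (110 mg at t=28 h): 110·exp(−0.07702·3) = 87.307 mg/L
C(31) = 31.232 + 20.625 + 13.608 + 53.238 + 114.968 + 154.304 + 250.804 + 87.307 = 726.085 mg/L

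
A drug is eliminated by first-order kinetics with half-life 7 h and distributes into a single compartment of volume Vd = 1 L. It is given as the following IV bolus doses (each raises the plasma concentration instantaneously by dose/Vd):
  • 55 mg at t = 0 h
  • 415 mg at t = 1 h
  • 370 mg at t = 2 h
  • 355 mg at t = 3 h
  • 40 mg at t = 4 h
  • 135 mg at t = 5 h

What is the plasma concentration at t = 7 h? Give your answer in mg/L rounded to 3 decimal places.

k = ln 2 / 7 = 0.09902 per h
Dose 1 (55 mg at t=0 h): 55·exp(−0.09902·7) = 27.500 mg/L
Dose 2 (415 mg at t=1 h): 415·exp(−0.09902·6) = 229.099 mg/L
Dose 3 (370 mg at t=2 h): 370·exp(−0.09902·5) = 225.518 mg/L
Dose 4 (355 mg at t=3 h): 355·exp(−0.09902·4) = 238.897 mg/L
Dose 5 (40 mg at t=4 h): 40·exp(−0.09902·3) = 29.720 mg/L
Dose 6 (135 mg at t=5 h): 135·exp(−0.09902·2) = 110.745 mg/L
C(7) = 27.500 + 229.099 + 225.518 + 238.897 + 29.720 + 110.745 = 861.479 mg/L

861.479 mg/L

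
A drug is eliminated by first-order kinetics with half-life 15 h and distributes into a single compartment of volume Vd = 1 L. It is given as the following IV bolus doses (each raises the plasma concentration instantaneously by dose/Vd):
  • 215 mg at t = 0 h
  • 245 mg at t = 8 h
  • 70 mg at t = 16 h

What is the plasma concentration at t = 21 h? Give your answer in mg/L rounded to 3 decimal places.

271.390 mg/L

k = ln 2 / 15 = 0.04621 per h
Dose 1 (215 mg at t=0 h): 215·exp(−0.04621·21) = 81.470 mg/L
Dose 2 (245 mg at t=8 h): 245·exp(−0.04621·13) = 134.361 mg/L
Dose 3 (70 mg at t=16 h): 70·exp(−0.04621·5) = 55.559 mg/L
C(21) = 81.470 + 134.361 + 55.559 = 271.390 mg/L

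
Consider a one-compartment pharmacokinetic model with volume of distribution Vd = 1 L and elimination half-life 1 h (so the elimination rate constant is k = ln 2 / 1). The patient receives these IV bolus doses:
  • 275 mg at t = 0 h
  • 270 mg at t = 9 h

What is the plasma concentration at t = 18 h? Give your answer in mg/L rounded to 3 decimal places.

k = ln 2 / 1 = 0.69315 per h
Dose 1 (275 mg at t=0 h): 275·exp(−0.69315·18) = 0.001 mg/L
Dose 2 (270 mg at t=9 h): 270·exp(−0.69315·9) = 0.527 mg/L
C(18) = 0.001 + 0.527 = 0.528 mg/L

0.528 mg/L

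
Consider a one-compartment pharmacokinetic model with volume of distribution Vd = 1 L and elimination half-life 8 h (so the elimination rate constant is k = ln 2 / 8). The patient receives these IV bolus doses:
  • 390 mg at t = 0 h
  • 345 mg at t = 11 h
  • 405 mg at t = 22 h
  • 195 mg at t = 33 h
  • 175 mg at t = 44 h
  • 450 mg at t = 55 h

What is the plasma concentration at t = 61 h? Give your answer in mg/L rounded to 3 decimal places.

345.237 mg/L

k = ln 2 / 8 = 0.08664 per h
Dose 1 (390 mg at t=0 h): 390·exp(−0.08664·61) = 1.976 mg/L
Dose 2 (345 mg at t=11 h): 345·exp(−0.08664·50) = 4.533 mg/L
Dose 3 (405 mg at t=22 h): 405·exp(−0.08664·39) = 13.802 mg/L
Dose 4 (195 mg at t=33 h): 195·exp(−0.08664·28) = 17.236 mg/L
Dose 5 (175 mg at t=44 h): 175·exp(−0.08664·17) = 40.119 mg/L
Dose 6 (450 mg at t=55 h): 450·exp(−0.08664·6) = 267.572 mg/L
C(61) = 1.976 + 4.533 + 13.802 + 17.236 + 40.119 + 267.572 = 345.237 mg/L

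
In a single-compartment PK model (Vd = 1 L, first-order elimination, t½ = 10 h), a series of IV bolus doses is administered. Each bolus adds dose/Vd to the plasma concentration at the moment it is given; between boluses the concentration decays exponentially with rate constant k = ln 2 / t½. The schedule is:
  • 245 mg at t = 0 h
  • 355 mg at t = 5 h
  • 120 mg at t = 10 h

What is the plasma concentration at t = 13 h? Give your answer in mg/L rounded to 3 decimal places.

k = ln 2 / 10 = 0.06931 per h
Dose 1 (245 mg at t=0 h): 245·exp(−0.06931·13) = 99.501 mg/L
Dose 2 (355 mg at t=5 h): 355·exp(−0.06931·8) = 203.894 mg/L
Dose 3 (120 mg at t=10 h): 120·exp(−0.06931·3) = 97.470 mg/L
C(13) = 99.501 + 203.894 + 97.470 = 400.865 mg/L

400.865 mg/L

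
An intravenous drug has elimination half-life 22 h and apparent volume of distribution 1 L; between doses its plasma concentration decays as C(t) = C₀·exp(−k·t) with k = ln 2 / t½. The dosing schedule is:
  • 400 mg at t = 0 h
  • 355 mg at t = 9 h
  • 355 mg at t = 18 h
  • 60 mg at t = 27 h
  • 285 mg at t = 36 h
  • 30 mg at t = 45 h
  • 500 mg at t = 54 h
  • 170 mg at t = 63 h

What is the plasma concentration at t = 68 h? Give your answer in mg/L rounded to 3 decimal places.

777.633 mg/L

k = ln 2 / 22 = 0.03151 per h
Dose 1 (400 mg at t=0 h): 400·exp(−0.03151·68) = 46.947 mg/L
Dose 2 (355 mg at t=9 h): 355·exp(−0.03151·59) = 55.325 mg/L
Dose 3 (355 mg at t=18 h): 355·exp(−0.03151·50) = 73.463 mg/L
Dose 4 (60 mg at t=27 h): 60·exp(−0.03151·41) = 16.487 mg/L
Dose 5 (285 mg at t=36 h): 285·exp(−0.03151·32) = 103.988 mg/L
Dose 6 (30 mg at t=45 h): 30·exp(−0.03151·23) = 14.535 mg/L
Dose 7 (500 mg at t=54 h): 500·exp(−0.03151·14) = 321.666 mg/L
Dose 8 (170 mg at t=63 h): 170·exp(−0.03151·5) = 145.222 mg/L
C(68) = 46.947 + 55.325 + 73.463 + 16.487 + 103.988 + 14.535 + 321.666 + 145.222 = 777.633 mg/L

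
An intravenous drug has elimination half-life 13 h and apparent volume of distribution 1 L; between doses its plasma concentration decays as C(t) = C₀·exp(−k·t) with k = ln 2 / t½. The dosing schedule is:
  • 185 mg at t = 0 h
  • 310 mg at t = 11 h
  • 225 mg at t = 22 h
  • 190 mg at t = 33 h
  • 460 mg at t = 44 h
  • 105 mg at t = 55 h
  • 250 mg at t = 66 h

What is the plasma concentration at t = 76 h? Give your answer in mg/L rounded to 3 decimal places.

k = ln 2 / 13 = 0.05332 per h
Dose 1 (185 mg at t=0 h): 185·exp(−0.05332·76) = 3.216 mg/L
Dose 2 (310 mg at t=11 h): 310·exp(−0.05332·65) = 9.688 mg/L
Dose 3 (225 mg at t=22 h): 225·exp(−0.05332·54) = 12.640 mg/L
Dose 4 (190 mg at t=33 h): 190·exp(−0.05332·43) = 19.188 mg/L
Dose 5 (460 mg at t=44 h): 460·exp(−0.05332·32) = 83.514 mg/L
Dose 6 (105 mg at t=55 h): 105·exp(−0.05332·21) = 34.270 mg/L
Dose 7 (250 mg at t=66 h): 250·exp(−0.05332·10) = 146.683 mg/L
C(76) = 3.216 + 9.688 + 12.640 + 19.188 + 83.514 + 34.270 + 146.683 = 309.198 mg/L

309.198 mg/L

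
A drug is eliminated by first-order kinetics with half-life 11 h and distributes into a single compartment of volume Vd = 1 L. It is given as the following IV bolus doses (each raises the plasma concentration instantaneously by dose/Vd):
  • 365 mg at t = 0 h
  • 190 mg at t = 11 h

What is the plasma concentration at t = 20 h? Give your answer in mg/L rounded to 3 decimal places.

211.266 mg/L

k = ln 2 / 11 = 0.06301 per h
Dose 1 (365 mg at t=0 h): 365·exp(−0.06301·20) = 103.506 mg/L
Dose 2 (190 mg at t=11 h): 190·exp(−0.06301·9) = 107.760 mg/L
C(20) = 103.506 + 107.760 = 211.266 mg/L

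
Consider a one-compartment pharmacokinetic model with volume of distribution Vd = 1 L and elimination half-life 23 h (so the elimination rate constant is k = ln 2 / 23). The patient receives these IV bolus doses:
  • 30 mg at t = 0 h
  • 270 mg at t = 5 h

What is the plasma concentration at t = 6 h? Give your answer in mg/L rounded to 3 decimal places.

287.022 mg/L

k = ln 2 / 23 = 0.03014 per h
Dose 1 (30 mg at t=0 h): 30·exp(−0.03014·6) = 25.038 mg/L
Dose 2 (270 mg at t=5 h): 270·exp(−0.03014·1) = 261.984 mg/L
C(6) = 25.038 + 261.984 = 287.022 mg/L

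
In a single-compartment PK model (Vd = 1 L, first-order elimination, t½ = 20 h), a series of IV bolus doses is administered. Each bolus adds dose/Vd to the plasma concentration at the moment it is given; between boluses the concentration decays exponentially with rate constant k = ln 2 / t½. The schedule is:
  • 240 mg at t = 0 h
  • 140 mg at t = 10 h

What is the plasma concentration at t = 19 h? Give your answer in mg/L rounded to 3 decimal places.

k = ln 2 / 20 = 0.03466 per h
Dose 1 (240 mg at t=0 h): 240·exp(−0.03466·19) = 124.232 mg/L
Dose 2 (140 mg at t=10 h): 140·exp(−0.03466·9) = 102.486 mg/L
C(19) = 124.232 + 102.486 = 226.718 mg/L

226.718 mg/L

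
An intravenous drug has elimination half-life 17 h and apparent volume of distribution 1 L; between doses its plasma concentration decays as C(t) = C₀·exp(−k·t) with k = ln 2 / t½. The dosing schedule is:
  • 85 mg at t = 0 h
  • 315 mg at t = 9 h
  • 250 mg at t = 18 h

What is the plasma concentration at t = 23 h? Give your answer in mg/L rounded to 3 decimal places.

k = ln 2 / 17 = 0.04077 per h
Dose 1 (85 mg at t=0 h): 85·exp(−0.04077·23) = 33.277 mg/L
Dose 2 (315 mg at t=9 h): 315·exp(−0.04077·14) = 177.993 mg/L
Dose 3 (250 mg at t=18 h): 250·exp(−0.04077·5) = 203.893 mg/L
C(23) = 33.277 + 177.993 + 203.893 = 415.163 mg/L

415.163 mg/L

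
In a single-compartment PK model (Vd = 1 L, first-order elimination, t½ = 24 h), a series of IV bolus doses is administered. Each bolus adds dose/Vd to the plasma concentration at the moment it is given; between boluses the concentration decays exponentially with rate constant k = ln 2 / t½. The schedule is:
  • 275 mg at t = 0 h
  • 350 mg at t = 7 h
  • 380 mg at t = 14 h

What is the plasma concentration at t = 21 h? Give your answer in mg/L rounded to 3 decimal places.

k = ln 2 / 24 = 0.02888 per h
Dose 1 (275 mg at t=0 h): 275·exp(−0.02888·21) = 149.945 mg/L
Dose 2 (350 mg at t=7 h): 350·exp(−0.02888·14) = 233.597 mg/L
Dose 3 (380 mg at t=14 h): 380·exp(−0.02888·7) = 310.444 mg/L
C(21) = 149.945 + 233.597 + 310.444 = 693.986 mg/L

693.986 mg/L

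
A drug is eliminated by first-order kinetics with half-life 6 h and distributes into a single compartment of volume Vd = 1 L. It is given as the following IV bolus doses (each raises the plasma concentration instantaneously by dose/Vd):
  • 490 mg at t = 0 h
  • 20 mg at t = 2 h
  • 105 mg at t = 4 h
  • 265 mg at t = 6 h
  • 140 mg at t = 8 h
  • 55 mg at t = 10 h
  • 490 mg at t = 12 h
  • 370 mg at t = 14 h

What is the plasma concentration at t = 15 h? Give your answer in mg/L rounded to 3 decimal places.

k = ln 2 / 6 = 0.11552 per h
Dose 1 (490 mg at t=0 h): 490·exp(−0.11552·15) = 86.621 mg/L
Dose 2 (20 mg at t=2 h): 20·exp(−0.11552·13) = 4.454 mg/L
Dose 3 (105 mg at t=4 h): 105·exp(−0.11552·11) = 29.465 mg/L
Dose 4 (265 mg at t=6 h): 265·exp(−0.11552·9) = 93.692 mg/L
Dose 5 (140 mg at t=8 h): 140·exp(−0.11552·7) = 62.363 mg/L
Dose 6 (55 mg at t=10 h): 55·exp(−0.11552·5) = 30.868 mg/L
Dose 7 (490 mg at t=12 h): 490·exp(−0.11552·3) = 346.482 mg/L
Dose 8 (370 mg at t=14 h): 370·exp(−0.11552·1) = 329.633 mg/L
C(15) = 86.621 + 4.454 + 29.465 + 93.692 + 62.363 + 30.868 + 346.482 + 329.633 = 983.577 mg/L

983.577 mg/L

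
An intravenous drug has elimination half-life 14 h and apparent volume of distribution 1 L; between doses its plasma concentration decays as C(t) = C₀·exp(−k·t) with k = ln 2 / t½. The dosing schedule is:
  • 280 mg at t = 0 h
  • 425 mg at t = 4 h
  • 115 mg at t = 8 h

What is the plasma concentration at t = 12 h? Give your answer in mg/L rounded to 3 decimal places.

534.915 mg/L

k = ln 2 / 14 = 0.04951 per h
Dose 1 (280 mg at t=0 h): 280·exp(−0.04951·12) = 154.573 mg/L
Dose 2 (425 mg at t=4 h): 425·exp(−0.04951·8) = 286.004 mg/L
Dose 3 (115 mg at t=8 h): 115·exp(−0.04951·4) = 94.339 mg/L
C(12) = 154.573 + 286.004 + 94.339 = 534.915 mg/L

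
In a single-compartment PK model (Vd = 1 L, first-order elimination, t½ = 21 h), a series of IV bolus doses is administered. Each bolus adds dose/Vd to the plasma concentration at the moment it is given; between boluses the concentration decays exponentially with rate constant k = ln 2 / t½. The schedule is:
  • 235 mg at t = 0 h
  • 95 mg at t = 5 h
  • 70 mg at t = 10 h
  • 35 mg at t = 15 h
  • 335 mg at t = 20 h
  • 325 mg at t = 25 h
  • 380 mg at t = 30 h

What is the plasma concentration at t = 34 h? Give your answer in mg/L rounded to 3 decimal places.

k = ln 2 / 21 = 0.03301 per h
Dose 1 (235 mg at t=0 h): 235·exp(−0.03301·34) = 76.504 mg/L
Dose 2 (95 mg at t=5 h): 95·exp(−0.03301·29) = 36.477 mg/L
Dose 3 (70 mg at t=10 h): 70·exp(−0.03301·24) = 31.700 mg/L
Dose 4 (35 mg at t=15 h): 35·exp(−0.03301·19) = 18.694 mg/L
Dose 5 (335 mg at t=20 h): 335·exp(−0.03301·14) = 211.037 mg/L
Dose 6 (325 mg at t=25 h): 325·exp(−0.03301·9) = 241.474 mg/L
Dose 7 (380 mg at t=30 h): 380·exp(−0.03301·4) = 333.000 mg/L
C(34) = 76.504 + 36.477 + 31.700 + 18.694 + 211.037 + 241.474 + 333.000 = 948.887 mg/L

948.887 mg/L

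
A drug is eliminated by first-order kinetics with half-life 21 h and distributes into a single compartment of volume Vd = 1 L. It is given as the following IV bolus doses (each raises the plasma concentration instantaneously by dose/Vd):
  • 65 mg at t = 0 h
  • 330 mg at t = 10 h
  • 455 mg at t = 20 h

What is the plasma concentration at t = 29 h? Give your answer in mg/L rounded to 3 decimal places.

k = ln 2 / 21 = 0.03301 per h
Dose 1 (65 mg at t=0 h): 65·exp(−0.03301·29) = 24.958 mg/L
Dose 2 (330 mg at t=10 h): 330·exp(−0.03301·19) = 176.260 mg/L
Dose 3 (455 mg at t=20 h): 455·exp(−0.03301·9) = 338.064 mg/L
C(29) = 24.958 + 176.260 + 338.064 = 539.281 mg/L

539.281 mg/L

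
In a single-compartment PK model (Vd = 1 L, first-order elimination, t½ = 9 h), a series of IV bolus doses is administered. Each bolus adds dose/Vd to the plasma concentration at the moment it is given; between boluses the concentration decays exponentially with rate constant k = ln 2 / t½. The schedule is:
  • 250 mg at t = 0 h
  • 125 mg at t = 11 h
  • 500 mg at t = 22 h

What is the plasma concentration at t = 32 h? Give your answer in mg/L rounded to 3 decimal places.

k = ln 2 / 9 = 0.07702 per h
Dose 1 (250 mg at t=0 h): 250·exp(−0.07702·32) = 21.262 mg/L
Dose 2 (125 mg at t=11 h): 125·exp(−0.07702·21) = 24.803 mg/L
Dose 3 (500 mg at t=22 h): 500·exp(−0.07702·10) = 231.469 mg/L
C(32) = 21.262 + 24.803 + 231.469 = 277.534 mg/L

277.534 mg/L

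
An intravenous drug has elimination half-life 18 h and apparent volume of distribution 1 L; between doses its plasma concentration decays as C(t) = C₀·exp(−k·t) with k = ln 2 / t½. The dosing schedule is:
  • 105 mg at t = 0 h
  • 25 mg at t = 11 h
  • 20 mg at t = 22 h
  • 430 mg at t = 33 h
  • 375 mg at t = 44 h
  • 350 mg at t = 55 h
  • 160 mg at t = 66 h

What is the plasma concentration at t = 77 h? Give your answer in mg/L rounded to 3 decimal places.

k = ln 2 / 18 = 0.03851 per h
Dose 1 (105 mg at t=0 h): 105·exp(−0.03851·77) = 5.413 mg/L
Dose 2 (25 mg at t=11 h): 25·exp(−0.03851·66) = 1.969 mg/L
Dose 3 (20 mg at t=22 h): 20·exp(−0.03851·55) = 2.406 mg/L
Dose 4 (430 mg at t=33 h): 430·exp(−0.03851·44) = 78.998 mg/L
Dose 5 (375 mg at t=44 h): 375·exp(−0.03851·33) = 105.231 mg/L
Dose 6 (350 mg at t=55 h): 350·exp(−0.03851·22) = 150.018 mg/L
Dose 7 (160 mg at t=66 h): 160·exp(−0.03851·11) = 104.751 mg/L
C(77) = 5.413 + 1.969 + 2.406 + 78.998 + 105.231 + 150.018 + 104.751 = 448.785 mg/L

448.785 mg/L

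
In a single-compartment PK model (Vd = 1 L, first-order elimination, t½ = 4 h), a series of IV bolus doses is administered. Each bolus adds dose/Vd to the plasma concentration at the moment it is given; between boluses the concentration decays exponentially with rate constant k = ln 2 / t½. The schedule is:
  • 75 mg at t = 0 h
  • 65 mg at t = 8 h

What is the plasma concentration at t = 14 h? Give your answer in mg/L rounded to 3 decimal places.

k = ln 2 / 4 = 0.17329 per h
Dose 1 (75 mg at t=0 h): 75·exp(−0.17329·14) = 6.629 mg/L
Dose 2 (65 mg at t=8 h): 65·exp(−0.17329·6) = 22.981 mg/L
C(14) = 6.629 + 22.981 = 29.610 mg/L

29.610 mg/L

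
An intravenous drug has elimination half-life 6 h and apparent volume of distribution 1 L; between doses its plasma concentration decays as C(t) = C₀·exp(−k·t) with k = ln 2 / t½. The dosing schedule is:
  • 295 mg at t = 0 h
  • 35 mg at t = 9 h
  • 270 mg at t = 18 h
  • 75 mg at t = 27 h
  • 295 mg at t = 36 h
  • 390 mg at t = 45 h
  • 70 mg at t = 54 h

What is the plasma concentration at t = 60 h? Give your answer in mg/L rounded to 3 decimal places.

k = ln 2 / 6 = 0.11552 per h
Dose 1 (295 mg at t=0 h): 295·exp(−0.11552·60) = 0.288 mg/L
Dose 2 (35 mg at t=9 h): 35·exp(−0.11552·51) = 0.097 mg/L
Dose 3 (270 mg at t=18 h): 270·exp(−0.11552·42) = 2.109 mg/L
Dose 4 (75 mg at t=27 h): 75·exp(−0.11552·33) = 1.657 mg/L
Dose 5 (295 mg at t=36 h): 295·exp(−0.11552·24) = 18.438 mg/L
Dose 6 (390 mg at t=45 h): 390·exp(−0.11552·15) = 68.943 mg/L
Dose 7 (70 mg at t=54 h): 70·exp(−0.11552·6) = 35.000 mg/L
C(60) = 0.288 + 0.097 + 2.109 + 1.657 + 18.438 + 68.943 + 35.000 = 126.532 mg/L

126.532 mg/L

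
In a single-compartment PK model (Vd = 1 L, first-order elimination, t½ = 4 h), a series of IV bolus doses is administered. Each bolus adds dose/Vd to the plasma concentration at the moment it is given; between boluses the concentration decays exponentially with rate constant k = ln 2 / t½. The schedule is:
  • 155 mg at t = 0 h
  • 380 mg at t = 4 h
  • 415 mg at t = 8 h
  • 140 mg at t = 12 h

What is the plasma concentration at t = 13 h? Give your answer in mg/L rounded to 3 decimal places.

k = ln 2 / 4 = 0.17329 per h
Dose 1 (155 mg at t=0 h): 155·exp(−0.17329·13) = 16.292 mg/L
Dose 2 (380 mg at t=4 h): 380·exp(−0.17329·9) = 79.885 mg/L
Dose 3 (415 mg at t=8 h): 415·exp(−0.17329·5) = 174.486 mg/L
Dose 4 (140 mg at t=12 h): 140·exp(−0.17329·1) = 117.725 mg/L
C(13) = 16.292 + 79.885 + 174.486 + 117.725 = 388.389 mg/L

388.389 mg/L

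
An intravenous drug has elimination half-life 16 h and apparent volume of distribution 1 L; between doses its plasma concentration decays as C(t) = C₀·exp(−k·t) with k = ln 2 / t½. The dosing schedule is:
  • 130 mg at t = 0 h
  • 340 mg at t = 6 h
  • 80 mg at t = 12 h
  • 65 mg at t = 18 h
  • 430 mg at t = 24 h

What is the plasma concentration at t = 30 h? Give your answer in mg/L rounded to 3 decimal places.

562.554 mg/L

k = ln 2 / 16 = 0.04332 per h
Dose 1 (130 mg at t=0 h): 130·exp(−0.04332·30) = 35.442 mg/L
Dose 2 (340 mg at t=6 h): 340·exp(−0.04332·24) = 120.208 mg/L
Dose 3 (80 mg at t=12 h): 80·exp(−0.04332·18) = 36.680 mg/L
Dose 4 (65 mg at t=18 h): 65·exp(−0.04332·12) = 38.649 mg/L
Dose 5 (430 mg at t=24 h): 430·exp(−0.04332·6) = 331.575 mg/L
C(30) = 35.442 + 120.208 + 36.680 + 38.649 + 331.575 = 562.554 mg/L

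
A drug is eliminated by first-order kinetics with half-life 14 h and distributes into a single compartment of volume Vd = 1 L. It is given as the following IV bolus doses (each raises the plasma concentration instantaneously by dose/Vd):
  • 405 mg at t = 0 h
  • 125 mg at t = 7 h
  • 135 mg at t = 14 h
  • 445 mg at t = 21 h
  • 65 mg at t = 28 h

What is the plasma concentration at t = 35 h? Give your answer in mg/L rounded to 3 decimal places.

k = ln 2 / 14 = 0.04951 per h
Dose 1 (405 mg at t=0 h): 405·exp(−0.04951·35) = 71.595 mg/L
Dose 2 (125 mg at t=7 h): 125·exp(−0.04951·28) = 31.250 mg/L
Dose 3 (135 mg at t=14 h): 135·exp(−0.04951·21) = 47.730 mg/L
Dose 4 (445 mg at t=21 h): 445·exp(−0.04951·14) = 222.500 mg/L
Dose 5 (65 mg at t=28 h): 65·exp(−0.04951·7) = 45.962 mg/L
C(35) = 71.595 + 31.250 + 47.730 + 222.500 + 45.962 = 419.036 mg/L

419.036 mg/L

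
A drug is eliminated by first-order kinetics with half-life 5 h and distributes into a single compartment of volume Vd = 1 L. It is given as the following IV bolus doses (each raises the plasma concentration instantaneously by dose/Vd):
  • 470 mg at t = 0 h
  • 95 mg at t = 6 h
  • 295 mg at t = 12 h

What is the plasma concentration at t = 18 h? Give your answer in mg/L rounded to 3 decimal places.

185.166 mg/L

k = ln 2 / 5 = 0.13863 per h
Dose 1 (470 mg at t=0 h): 470·exp(−0.13863·18) = 38.761 mg/L
Dose 2 (95 mg at t=6 h): 95·exp(−0.13863·12) = 17.999 mg/L
Dose 3 (295 mg at t=12 h): 295·exp(−0.13863·6) = 128.406 mg/L
C(18) = 38.761 + 17.999 + 128.406 = 185.166 mg/L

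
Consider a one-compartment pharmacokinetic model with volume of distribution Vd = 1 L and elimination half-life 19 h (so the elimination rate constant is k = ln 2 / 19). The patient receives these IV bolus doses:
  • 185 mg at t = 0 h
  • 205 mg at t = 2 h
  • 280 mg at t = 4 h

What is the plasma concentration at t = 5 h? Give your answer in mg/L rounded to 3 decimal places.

k = ln 2 / 19 = 0.03648 per h
Dose 1 (185 mg at t=0 h): 185·exp(−0.03648·5) = 154.153 mg/L
Dose 2 (205 mg at t=2 h): 205·exp(−0.03648·3) = 183.748 mg/L
Dose 3 (280 mg at t=4 h): 280·exp(−0.03648·1) = 269.969 mg/L
C(5) = 154.153 + 183.748 + 269.969 = 607.871 mg/L

607.871 mg/L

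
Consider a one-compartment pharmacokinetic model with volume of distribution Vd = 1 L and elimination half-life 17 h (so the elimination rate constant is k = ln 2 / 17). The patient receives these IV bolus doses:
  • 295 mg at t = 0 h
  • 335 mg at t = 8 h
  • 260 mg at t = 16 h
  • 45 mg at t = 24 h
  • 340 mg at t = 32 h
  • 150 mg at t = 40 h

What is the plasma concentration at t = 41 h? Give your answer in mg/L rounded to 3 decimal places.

638.562 mg/L

k = ln 2 / 17 = 0.04077 per h
Dose 1 (295 mg at t=0 h): 295·exp(−0.04077·41) = 55.438 mg/L
Dose 2 (335 mg at t=8 h): 335·exp(−0.04077·33) = 87.235 mg/L
Dose 3 (260 mg at t=16 h): 260·exp(−0.04077·25) = 93.817 mg/L
Dose 4 (45 mg at t=24 h): 45·exp(−0.04077·17) = 22.500 mg/L
Dose 5 (340 mg at t=32 h): 340·exp(−0.04077·9) = 235.565 mg/L
Dose 6 (150 mg at t=40 h): 150·exp(−0.04077·1) = 144.007 mg/L
C(41) = 55.438 + 87.235 + 93.817 + 22.500 + 235.565 + 144.007 = 638.562 mg/L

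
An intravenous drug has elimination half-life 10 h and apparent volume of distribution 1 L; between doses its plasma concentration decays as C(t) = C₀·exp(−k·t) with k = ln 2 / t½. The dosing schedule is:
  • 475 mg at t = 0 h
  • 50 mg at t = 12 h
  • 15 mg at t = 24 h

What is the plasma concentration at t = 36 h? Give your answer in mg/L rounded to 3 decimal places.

55.175 mg/L

k = ln 2 / 10 = 0.06931 per h
Dose 1 (475 mg at t=0 h): 475·exp(−0.06931·36) = 39.173 mg/L
Dose 2 (50 mg at t=12 h): 50·exp(−0.06931·24) = 9.473 mg/L
Dose 3 (15 mg at t=24 h): 15·exp(−0.06931·12) = 6.529 mg/L
C(36) = 39.173 + 9.473 + 6.529 = 55.175 mg/L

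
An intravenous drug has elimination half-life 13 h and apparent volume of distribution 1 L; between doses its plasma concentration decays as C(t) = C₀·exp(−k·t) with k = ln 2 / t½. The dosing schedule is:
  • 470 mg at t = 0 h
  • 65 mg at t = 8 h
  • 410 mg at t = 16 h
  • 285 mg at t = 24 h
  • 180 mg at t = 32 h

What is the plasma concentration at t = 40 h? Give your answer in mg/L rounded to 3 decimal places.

420.467 mg/L

k = ln 2 / 13 = 0.05332 per h
Dose 1 (470 mg at t=0 h): 470·exp(−0.05332·40) = 55.700 mg/L
Dose 2 (65 mg at t=8 h): 65·exp(−0.05332·32) = 11.801 mg/L
Dose 3 (410 mg at t=16 h): 410·exp(−0.05332·24) = 114.034 mg/L
Dose 4 (285 mg at t=24 h): 285·exp(−0.05332·16) = 121.436 mg/L
Dose 5 (180 mg at t=32 h): 180·exp(−0.05332·8) = 117.496 mg/L
C(40) = 55.700 + 11.801 + 114.034 + 121.436 + 117.496 = 420.467 mg/L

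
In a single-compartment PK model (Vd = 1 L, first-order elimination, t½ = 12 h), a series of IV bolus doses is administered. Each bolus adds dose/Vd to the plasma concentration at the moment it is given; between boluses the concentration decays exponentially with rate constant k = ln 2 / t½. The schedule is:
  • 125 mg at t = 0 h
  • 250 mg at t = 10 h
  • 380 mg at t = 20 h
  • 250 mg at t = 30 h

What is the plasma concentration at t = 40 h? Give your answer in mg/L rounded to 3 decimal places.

316.596 mg/L

k = ln 2 / 12 = 0.05776 per h
Dose 1 (125 mg at t=0 h): 125·exp(−0.05776·40) = 12.402 mg/L
Dose 2 (250 mg at t=10 h): 250·exp(−0.05776·30) = 44.194 mg/L
Dose 3 (380 mg at t=20 h): 380·exp(−0.05776·20) = 119.692 mg/L
Dose 4 (250 mg at t=30 h): 250·exp(−0.05776·10) = 140.308 mg/L
C(40) = 12.402 + 44.194 + 119.692 + 140.308 = 316.596 mg/L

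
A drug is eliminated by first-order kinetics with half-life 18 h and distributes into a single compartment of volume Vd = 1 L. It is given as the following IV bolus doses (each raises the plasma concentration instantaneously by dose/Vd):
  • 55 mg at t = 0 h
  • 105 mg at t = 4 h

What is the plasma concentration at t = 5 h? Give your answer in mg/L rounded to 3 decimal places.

k = ln 2 / 18 = 0.03851 per h
Dose 1 (55 mg at t=0 h): 55·exp(−0.03851·5) = 45.367 mg/L
Dose 2 (105 mg at t=4 h): 105·exp(−0.03851·1) = 101.034 mg/L
C(5) = 45.367 + 101.034 = 146.401 mg/L

146.401 mg/L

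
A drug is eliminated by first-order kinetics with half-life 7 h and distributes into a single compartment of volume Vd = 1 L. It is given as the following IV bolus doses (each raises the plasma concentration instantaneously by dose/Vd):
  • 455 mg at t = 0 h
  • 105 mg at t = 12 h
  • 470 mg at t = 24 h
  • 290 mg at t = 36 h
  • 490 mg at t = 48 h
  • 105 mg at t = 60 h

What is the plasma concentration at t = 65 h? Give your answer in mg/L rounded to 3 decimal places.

k = ln 2 / 7 = 0.09902 per h
Dose 1 (455 mg at t=0 h): 455·exp(−0.09902·65) = 0.729 mg/L
Dose 2 (105 mg at t=12 h): 105·exp(−0.09902·53) = 0.552 mg/L
Dose 3 (470 mg at t=24 h): 470·exp(−0.09902·41) = 8.108 mg/L
Dose 4 (290 mg at t=36 h): 290·exp(−0.09902·29) = 16.416 mg/L
Dose 5 (490 mg at t=48 h): 490·exp(−0.09902·17) = 91.017 mg/L
Dose 6 (105 mg at t=60 h): 105·exp(−0.09902·5) = 63.998 mg/L
C(65) = 0.729 + 0.552 + 8.108 + 16.416 + 91.017 + 63.998 = 180.821 mg/L

180.821 mg/L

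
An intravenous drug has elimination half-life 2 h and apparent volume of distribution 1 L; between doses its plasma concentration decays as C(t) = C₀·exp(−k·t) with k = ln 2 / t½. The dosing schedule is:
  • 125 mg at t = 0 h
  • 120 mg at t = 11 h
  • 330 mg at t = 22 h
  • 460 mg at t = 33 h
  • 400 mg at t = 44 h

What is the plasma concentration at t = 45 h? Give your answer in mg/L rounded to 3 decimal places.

k = ln 2 / 2 = 0.34657 per h
Dose 1 (125 mg at t=0 h): 125·exp(−0.34657·45) = 0.000 mg/L
Dose 2 (120 mg at t=11 h): 120·exp(−0.34657·34) = 0.001 mg/L
Dose 3 (330 mg at t=22 h): 330·exp(−0.34657·23) = 0.114 mg/L
Dose 4 (460 mg at t=33 h): 460·exp(−0.34657·12) = 7.188 mg/L
Dose 5 (400 mg at t=44 h): 400·exp(−0.34657·1) = 282.843 mg/L
C(45) = 0.000 + 0.001 + 0.114 + 7.188 + 282.843 = 290.145 mg/L

290.145 mg/L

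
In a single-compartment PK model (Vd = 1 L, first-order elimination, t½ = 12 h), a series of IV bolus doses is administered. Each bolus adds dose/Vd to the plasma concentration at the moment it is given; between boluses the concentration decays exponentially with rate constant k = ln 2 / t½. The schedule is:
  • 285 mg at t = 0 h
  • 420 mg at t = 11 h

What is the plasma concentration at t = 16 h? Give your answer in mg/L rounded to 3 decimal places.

k = ln 2 / 12 = 0.05776 per h
Dose 1 (285 mg at t=0 h): 285·exp(−0.05776·16) = 113.102 mg/L
Dose 2 (420 mg at t=11 h): 420·exp(−0.05776·5) = 314.644 mg/L
C(16) = 113.102 + 314.644 = 427.747 mg/L

427.747 mg/L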